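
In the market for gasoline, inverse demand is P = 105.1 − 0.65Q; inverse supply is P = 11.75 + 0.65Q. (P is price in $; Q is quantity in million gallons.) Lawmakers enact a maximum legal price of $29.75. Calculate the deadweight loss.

Competitive equilibrium: 105.1 − 0.65Q = 11.75 + 0.65Q → Q* = 71.8077, P* = 58.425.
At the ceiling P = 29.75, quantity supplied = (29.75 − 11.75)/0.65 = 27.6923.
Willingness to pay at Q' = 27.6923: 105.1 − 0.65·27.6923 = 87.1.
ΔQ = 71.8077 − 27.6923 = 44.1154; wedge = 87.1 − 29.75 = 57.35.
Welfare loss = ½ × 44.1154 × 57.35 = $1265.01 million.

$1265.01 million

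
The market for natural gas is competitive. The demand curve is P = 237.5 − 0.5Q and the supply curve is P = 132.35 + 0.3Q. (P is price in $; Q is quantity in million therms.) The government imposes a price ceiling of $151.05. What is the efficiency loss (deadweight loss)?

$1910.15 million

Competitive equilibrium: 237.5 − 0.5Q = 132.35 + 0.3Q → Q* = 131.4375, P* = 171.78125.
At the ceiling P = 151.05, quantity supplied = (151.05 − 132.35)/0.3 = 62.33333.
Willingness to pay at Q' = 62.33333: 237.5 − 0.5·62.33333 = 206.33334.
ΔQ = 131.4375 − 62.33333 = 69.10417; wedge = 206.33334 − 151.05 = 55.28334.
DWL = ½ × 69.10417 × 55.28334 = $1910.15 million.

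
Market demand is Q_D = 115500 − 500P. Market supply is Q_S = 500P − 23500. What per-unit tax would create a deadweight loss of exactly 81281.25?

25.5

In inverse form: demand P = 231 − 0.002Q, supply P = 47 + 0.002Q.
Competitive equilibrium: 231 − 0.002Q = 47 + 0.002Q → Q* = 46000, P* = 139.
A tax t gives ΔQ = t/0.004 and wedge t, so DWL = t²/0.008.
t²/0.008 = 81281.25 → t² = 650.25 → t = 25.5.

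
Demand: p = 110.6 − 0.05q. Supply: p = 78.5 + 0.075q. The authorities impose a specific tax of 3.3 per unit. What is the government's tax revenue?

Competitive equilibrium: 110.6 − 0.05q = 78.5 + 0.075q → q* = 256.8, p* = 97.76.
With the tax, the buyer price exceeds the seller price by 3.3: (110.6 − 0.05q) − (78.5 + 0.075q) = 3.3 → q' = 230.4.
Tax revenue = 3.3 × 230.4 = 760.32.

760.32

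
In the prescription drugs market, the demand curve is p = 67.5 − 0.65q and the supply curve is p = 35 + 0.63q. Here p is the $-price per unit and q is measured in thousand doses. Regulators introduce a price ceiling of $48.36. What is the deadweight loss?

$11.21 thousand

Competitive equilibrium: 67.5 − 0.65q = 35 + 0.63q → q* = 25.3906, p* = 50.9961.
At the ceiling p = 48.36, quantity supplied = (48.36 − 35)/0.63 = 21.2063.
Willingness to pay at q' = 21.2063: 67.5 − 0.65·21.2063 = 53.7159.
Δq = 25.3906 − 21.2063 = 4.1843; wedge = 53.7159 − 48.36 = 5.3559.
Deadweight loss = ½ × 4.1843 × 5.3559 = $11.21 thousand.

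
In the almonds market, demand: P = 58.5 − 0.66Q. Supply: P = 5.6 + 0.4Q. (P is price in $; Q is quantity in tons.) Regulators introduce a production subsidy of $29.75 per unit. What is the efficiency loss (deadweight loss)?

$417.48

Competitive equilibrium: 58.5 − 0.66Q = 5.6 + 0.4Q → Q* = 49.9057, P* = 25.5623.
The subsidy lowers effective supply by 29.75: P = 0.4Q − 24.15.
New quantity: 58.5 − 0.66Q = 0.4Q − 24.15 → Q' = 77.9717.
Overproduction ΔQ = 77.9717 − 49.9057 = 28.066; wedge = subsidy = 29.75.
Welfare loss = ½ × 28.066 × 29.75 = $417.48.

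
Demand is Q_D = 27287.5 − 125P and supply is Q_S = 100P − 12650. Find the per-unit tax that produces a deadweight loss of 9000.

In inverse form: demand P = 218.3 − 0.008Q, supply P = 126.5 + 0.01Q.
Competitive equilibrium: 218.3 − 0.008Q = 126.5 + 0.01Q → Q* = 5100, P* = 177.5.
A tax t gives ΔQ = t/0.018 and wedge t, so DWL = t²/0.036.
t²/0.036 = 9000 → t² = 324 → t = 18.

18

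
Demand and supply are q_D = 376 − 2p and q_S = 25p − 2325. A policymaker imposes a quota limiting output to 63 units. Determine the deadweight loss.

3443.11

In inverse form: demand p = 188 − 0.5q, supply p = 93 + 0.04q.
Competitive equilibrium: 188 − 0.5q = 93 + 0.04q → q* = 175.9259, p* = 100.037.
At q = 63: demand price = 188 − 0.5·63 = 156.5; supply price = 93 + 0.04·63 = 95.52.
Δq = 175.9259 − 63 = 112.9259; wedge = 156.5 − 95.52 = 60.98.
The triangle = ½ × 112.9259 × 60.98 = 3443.11.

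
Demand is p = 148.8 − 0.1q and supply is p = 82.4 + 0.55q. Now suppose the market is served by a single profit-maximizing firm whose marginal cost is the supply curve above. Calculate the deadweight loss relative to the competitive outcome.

60.29

Competitive equilibrium: 148.8 − 0.1q = 82.4 + 0.55q → q* = 102.1538, p* = 138.5846.
Marginal revenue: MR = 148.8 − 0.2q. Set MR = MC: 148.8 − 0.2q = 82.4 + 0.55q → q_m = 88.5333.
Price p_m = 148.8 − 0.1·88.5333 = 139.9467; MC(q_m) = 82.4 + 0.55·88.5333 = 131.0933.
Competitive q* = 102.1538, so Δq = 13.6205; wedge = 139.9467 − 131.0933 = 8.8534.
The triangle = ½ × 13.6205 × 8.8534 = 60.29.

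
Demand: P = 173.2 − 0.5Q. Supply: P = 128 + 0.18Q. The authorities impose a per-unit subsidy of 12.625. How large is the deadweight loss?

117.20

Competitive equilibrium: 173.2 − 0.5Q = 128 + 0.18Q → Q* = 66.4706, P* = 139.9647.
The subsidy lowers effective supply by 12.625: P = 115.375 + 0.18Q.
New quantity: 173.2 − 0.5Q = 115.375 + 0.18Q → Q' = 85.0368.
Overproduction ΔQ = 85.0368 − 66.4706 = 18.5662; wedge = subsidy = 12.625.
Deadweight loss = ½ × 18.5662 × 12.625 = 117.20.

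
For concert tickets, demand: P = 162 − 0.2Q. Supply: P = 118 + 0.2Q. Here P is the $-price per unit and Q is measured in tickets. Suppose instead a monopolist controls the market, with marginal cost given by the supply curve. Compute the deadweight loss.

Competitive equilibrium: 162 − 0.2Q = 118 + 0.2Q → Q* = 110, P* = 140.
Marginal revenue: MR = 162 − 0.4Q. Set MR = MC: 162 − 0.4Q = 118 + 0.2Q → Q_m = 73.3333.
Price P_m = 162 − 0.2·73.3333 = 147.3333; MC(Q_m) = 118 + 0.2·73.3333 = 132.6667.
Competitive Q* = 110, so ΔQ = 36.6667; wedge = 147.3333 − 132.6667 = 14.6666.
Welfare loss = ½ × 36.6667 × 14.6666 = $268.89.

$268.89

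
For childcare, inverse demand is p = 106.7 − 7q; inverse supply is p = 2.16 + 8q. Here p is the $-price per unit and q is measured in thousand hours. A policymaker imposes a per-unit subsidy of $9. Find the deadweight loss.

Competitive equilibrium: 106.7 − 7q = 2.16 + 8q → q* = 6.9693, p* = 57.9147.
The subsidy lowers effective supply by 9: p = 8q − 6.84.
New quantity: 106.7 − 7q = 8q − 6.84 → q' = 7.5693.
Overproduction Δq = 7.5693 − 6.9693 = 0.6; wedge = subsidy = 9.
Welfare loss = ½ × 0.6 × 9 = $2.70 thousand.

$2.70 thousand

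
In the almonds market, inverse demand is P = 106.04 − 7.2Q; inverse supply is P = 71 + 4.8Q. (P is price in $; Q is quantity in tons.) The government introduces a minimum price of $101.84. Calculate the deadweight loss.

$32.76

Competitive equilibrium: 106.04 − 7.2Q = 71 + 4.8Q → Q* = 2.92, P* = 85.016.
At the floor P = 101.84, quantity demanded = (106.04 − 101.84)/7.2 = 0.5833.
Sellers' marginal cost at Q' = 0.5833: 71 + 4.8·0.5833 = 73.7998.
ΔQ = 2.92 − 0.5833 = 2.3367; wedge = 101.84 − 73.7998 = 28.0402.
DWL = ½ × 2.3367 × 28.0402 = $32.76.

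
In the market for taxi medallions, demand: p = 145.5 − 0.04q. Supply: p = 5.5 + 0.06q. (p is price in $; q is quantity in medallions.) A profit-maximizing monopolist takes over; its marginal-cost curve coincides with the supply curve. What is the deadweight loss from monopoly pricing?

$8000

Competitive equilibrium: 145.5 − 0.04q = 5.5 + 0.06q → q* = 1400, p* = 89.5.
Marginal revenue: MR = 145.5 − 0.08q. Set MR = MC: 145.5 − 0.08q = 5.5 + 0.06q → q_m = 1000.
Price p_m = 145.5 − 0.04·1000 = 105.5; MC(q_m) = 5.5 + 0.06·1000 = 65.5.
Competitive q* = 1400, so Δq = 400; wedge = 105.5 − 65.5 = 40.
Deadweight loss = ½ × 400 × 40 = $8000.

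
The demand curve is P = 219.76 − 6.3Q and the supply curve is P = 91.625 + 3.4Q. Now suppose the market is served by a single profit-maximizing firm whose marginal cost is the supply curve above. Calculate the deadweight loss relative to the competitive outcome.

131.21

Competitive equilibrium: 219.76 − 6.3Q = 91.625 + 3.4Q → Q* = 13.2098, P* = 136.5383.
Marginal revenue: MR = 219.76 − 12.6Q. Set MR = MC: 219.76 − 12.6Q = 91.625 + 3.4Q → Q_m = 8.0084.
Price P_m = 219.76 − 6.3·8.0084 = 169.3071; MC(Q_m) = 91.625 + 3.4·8.0084 = 118.8536.
Competitive Q* = 13.2098, so ΔQ = 5.2014; wedge = 169.3071 − 118.8536 = 50.4535.
Deadweight loss = ½ × 5.2014 × 50.4535 = 131.21.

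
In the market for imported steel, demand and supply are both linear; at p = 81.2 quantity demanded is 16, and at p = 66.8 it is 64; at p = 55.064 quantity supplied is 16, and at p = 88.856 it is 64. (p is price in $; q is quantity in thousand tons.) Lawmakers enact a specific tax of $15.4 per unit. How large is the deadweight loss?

Demand slope = (66.8 − 81.2)/(64 − 16) = −0.3, so p = 86 − 0.3q.
Supply slope = (88.856 − 55.064)/(64 − 16) = 0.704, so p = 43.8 + 0.704q.
Competitive equilibrium: 86 − 0.3q = 43.8 + 0.704q → q* = 42.0319, p* = 73.3904.
With the tax, the buyer price exceeds the seller price by 15.4: (86 − 0.3q) − (43.8 + 0.704q) = 15.4 → q' = 26.6932.
Δq = 42.0319 − 26.6932 = 15.3387; the wedge equals the tax, 15.4.
The triangle = ½ × 15.3387 × 15.4 = $118.11 thousand.

$118.11 thousand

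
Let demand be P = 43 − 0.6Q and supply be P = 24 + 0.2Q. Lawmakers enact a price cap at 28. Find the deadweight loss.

5.625

Competitive equilibrium: 43 − 0.6Q = 24 + 0.2Q → Q* = 23.75, P* = 28.75.
At the ceiling P = 28, quantity supplied = (28 − 24)/0.2 = 20.
Willingness to pay at Q' = 20: 43 − 0.6·20 = 31.
ΔQ = 23.75 − 20 = 3.75; wedge = 31 − 28 = 3.
The triangle = ½ × 3.75 × 3 = 5.625.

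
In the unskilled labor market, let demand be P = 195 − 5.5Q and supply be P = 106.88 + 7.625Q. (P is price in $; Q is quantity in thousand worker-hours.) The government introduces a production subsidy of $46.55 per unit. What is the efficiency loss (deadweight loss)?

$82.55 thousand

Competitive equilibrium: 195 − 5.5Q = 106.88 + 7.625Q → Q* = 6.7139, P* = 158.0735.
The subsidy lowers effective supply by 46.55: P = 60.33 + 7.625Q.
New quantity: 195 − 5.5Q = 60.33 + 7.625Q → Q' = 10.2606.
Overproduction ΔQ = 10.2606 − 6.7139 = 3.5467; wedge = subsidy = 46.55.
The triangle = ½ × 3.5467 × 46.55 = $82.55 thousand.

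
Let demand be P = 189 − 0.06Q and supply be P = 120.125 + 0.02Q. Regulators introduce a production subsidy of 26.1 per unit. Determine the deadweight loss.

Competitive equilibrium: 189 − 0.06Q = 120.125 + 0.02Q → Q* = 860.9375, P* = 137.3438.
The subsidy lowers effective supply by 26.1: P = 94.025 + 0.02Q.
New quantity: 189 − 0.06Q = 94.025 + 0.02Q → Q' = 1187.1875.
Overproduction ΔQ = 1187.1875 − 860.9375 = 326.25; wedge = subsidy = 26.1.
Welfare loss = ½ × 326.25 × 26.1 = 4257.56.

4257.56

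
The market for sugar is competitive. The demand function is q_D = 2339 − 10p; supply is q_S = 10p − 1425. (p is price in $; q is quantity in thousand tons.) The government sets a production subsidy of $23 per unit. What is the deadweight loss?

In inverse form: demand p = 233.9 − 0.1q, supply p = 142.5 + 0.1q.
Competitive equilibrium: 233.9 − 0.1q = 142.5 + 0.1q → q* = 457, p* = 188.2.
The subsidy lowers effective supply by 23: p = 119.5 + 0.1q.
New quantity: 233.9 − 0.1q = 119.5 + 0.1q → q' = 572.
Overproduction Δq = 572 − 457 = 115; wedge = subsidy = 23.
The triangle = ½ × 115 × 23 = $1322.50 thousand.

$1322.50 thousand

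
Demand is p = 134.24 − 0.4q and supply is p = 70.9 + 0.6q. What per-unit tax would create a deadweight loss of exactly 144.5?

17

Competitive equilibrium: 134.24 − 0.4q = 70.9 + 0.6q → q* = 63.34, p* = 108.904.
A tax t gives Δq = t/1 and wedge t, so DWL = t²/2.
t²/2 = 144.5 → t² = 289 → t = 17.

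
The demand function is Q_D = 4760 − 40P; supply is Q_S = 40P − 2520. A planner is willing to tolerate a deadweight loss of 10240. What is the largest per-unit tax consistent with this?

In inverse form: demand P = 119 − 0.025Q, supply P = 63 + 0.025Q.
Competitive equilibrium: 119 − 0.025Q = 63 + 0.025Q → Q* = 1120, P* = 91.
A tax t gives ΔQ = t/0.05 and wedge t, so DWL = t²/0.1.
t²/0.1 = 10240 → t² = 1024 → t = 32.

32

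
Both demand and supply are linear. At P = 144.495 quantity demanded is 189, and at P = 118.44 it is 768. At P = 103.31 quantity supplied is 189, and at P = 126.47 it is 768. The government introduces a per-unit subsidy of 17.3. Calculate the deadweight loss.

1760.53

Demand slope = (118.44 − 144.495)/(768 − 189) = −0.045, so P = 153 − 0.045Q.
Supply slope = (126.47 − 103.31)/(768 − 189) = 0.04, so P = 95.75 + 0.04Q.
Competitive equilibrium: 153 − 0.045Q = 95.75 + 0.04Q → Q* = 673.5294, P* = 122.6912.
The subsidy lowers effective supply by 17.3: P = 78.45 + 0.04Q.
New quantity: 153 − 0.045Q = 78.45 + 0.04Q → Q' = 877.0588.
Overproduction ΔQ = 877.0588 − 673.5294 = 203.5294; wedge = subsidy = 17.3.
Deadweight loss = ½ × 203.5294 × 17.3 = 1760.53.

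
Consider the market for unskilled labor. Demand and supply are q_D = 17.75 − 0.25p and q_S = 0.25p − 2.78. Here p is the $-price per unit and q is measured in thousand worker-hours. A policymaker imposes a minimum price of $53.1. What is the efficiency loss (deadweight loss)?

$36.24 thousand

In inverse form: demand p = 71 − 4q, supply p = 11.12 + 4q.
Competitive equilibrium: 71 − 4q = 11.12 + 4q → q* = 7.485, p* = 41.06.
At the floor p = 53.1, quantity demanded = (71 − 53.1)/4 = 4.475.
Sellers' marginal cost at q' = 4.475: 11.12 + 4·4.475 = 29.02.
Δq = 7.485 − 4.475 = 3.01; wedge = 53.1 − 29.02 = 24.08.
The triangle = ½ × 3.01 × 24.08 = $36.24 thousand.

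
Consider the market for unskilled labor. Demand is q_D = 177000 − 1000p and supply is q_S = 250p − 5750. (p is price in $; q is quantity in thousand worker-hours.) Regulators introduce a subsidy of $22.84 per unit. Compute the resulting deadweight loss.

In inverse form: demand p = 177 − 0.001q, supply p = 23 + 0.004q.
Competitive equilibrium: 177 − 0.001q = 23 + 0.004q → q* = 30800, p* = 146.2.
The subsidy lowers effective supply by 22.84: p = 0.16 + 0.004q.
New quantity: 177 − 0.001q = 0.16 + 0.004q → q' = 35368.
Overproduction Δq = 35368 − 30800 = 4568; wedge = subsidy = 22.84.
The triangle = ½ × 4568 × 22.84 = $52166.56 thousand.

$52166.56 thousand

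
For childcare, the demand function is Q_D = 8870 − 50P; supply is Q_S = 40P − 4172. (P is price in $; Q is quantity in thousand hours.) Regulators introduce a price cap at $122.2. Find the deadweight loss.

In inverse form: demand P = 177.4 − 0.02Q, supply P = 104.3 + 0.025Q.
Competitive equilibrium: 177.4 − 0.02Q = 104.3 + 0.025Q → Q* = 1624.4444, P* = 144.9111.
At the ceiling P = 122.2, quantity supplied = (122.2 − 104.3)/0.025 = 716.
Willingness to pay at Q' = 716: 177.4 − 0.02·716 = 163.08.
ΔQ = 1624.4444 − 716 = 908.4444; wedge = 163.08 − 122.2 = 40.88.
Deadweight loss = ½ × 908.4444 × 40.88 = $18568.60 thousand.

$18568.60 thousand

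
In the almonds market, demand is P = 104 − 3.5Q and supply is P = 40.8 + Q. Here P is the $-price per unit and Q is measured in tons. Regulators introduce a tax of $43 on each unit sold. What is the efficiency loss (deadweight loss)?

$205.44

Competitive equilibrium: 104 − 3.5Q = 40.8 + Q → Q* = 14.0444, P* = 54.8444.
With the tax, the buyer price exceeds the seller price by 43: (104 − 3.5Q) − (40.8 + Q) = 43 → Q' = 4.4889.
ΔQ = 14.0444 − 4.4889 = 9.5555; the wedge equals the tax, 43.
Welfare loss = ½ × 9.5555 × 43 = $205.44.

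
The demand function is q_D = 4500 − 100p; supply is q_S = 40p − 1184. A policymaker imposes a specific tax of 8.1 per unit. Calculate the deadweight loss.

937.29

In inverse form: demand p = 45 − 0.01q, supply p = 29.6 + 0.025q.
Competitive equilibrium: 45 − 0.01q = 29.6 + 0.025q → q* = 440, p* = 40.6.
With the tax, the buyer price exceeds the seller price by 8.1: (45 − 0.01q) − (29.6 + 0.025q) = 8.1 → q' = 208.5714.
Δq = 440 − 208.5714 = 231.4286; the wedge equals the tax, 8.1.
The triangle = ½ × 231.4286 × 8.1 = 937.29.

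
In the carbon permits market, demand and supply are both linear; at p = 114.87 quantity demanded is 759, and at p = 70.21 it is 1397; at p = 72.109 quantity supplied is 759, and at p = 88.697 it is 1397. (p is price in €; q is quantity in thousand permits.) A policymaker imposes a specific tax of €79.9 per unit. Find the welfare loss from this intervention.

Demand slope = (70.21 − 114.87)/(1397 − 759) = −0.07, so p = 168 − 0.07q.
Supply slope = (88.697 − 72.109)/(1397 − 759) = 0.026, so p = 52.375 + 0.026q.
Competitive equilibrium: 168 − 0.07q = 52.375 + 0.026q → q* = 1204.4271, p* = 83.6901.
With the tax, the buyer price exceeds the seller price by 79.9: (168 − 0.07q) − (52.375 + 0.026q) = 79.9 → q' = 372.1354.
Δq = 1204.4271 − 372.1354 = 832.2917; the wedge equals the tax, 79.9.
The triangle = ½ × 832.2917 × 79.9 = €33250.05 thousand.

€33250.05 thousand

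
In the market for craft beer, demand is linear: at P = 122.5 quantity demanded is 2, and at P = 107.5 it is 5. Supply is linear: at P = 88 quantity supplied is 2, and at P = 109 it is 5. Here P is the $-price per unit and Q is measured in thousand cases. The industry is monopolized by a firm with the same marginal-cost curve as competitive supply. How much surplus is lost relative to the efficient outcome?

$12.34 thousand

Demand slope = (107.5 − 122.5)/(5 − 2) = −5, so P = 132.5 − 5Q.
Supply slope = (109 − 88)/(5 − 2) = 7, so P = 74 + 7Q.
Competitive equilibrium: 132.5 − 5Q = 74 + 7Q → Q* = 4.875, P* = 108.125.
Marginal revenue: MR = 132.5 − 10Q. Set MR = MC: 132.5 − 10Q = 74 + 7Q → Q_m = 3.44118.
Price P_m = 132.5 − 5·3.44118 = 115.2941; MC(Q_m) = 74 + 7·3.44118 = 98.08826.
Competitive Q* = 4.875, so ΔQ = 1.43382; wedge = 115.2941 − 98.08826 = 17.20584.
Welfare loss = ½ × 1.43382 × 17.20584 = $12.34 thousand.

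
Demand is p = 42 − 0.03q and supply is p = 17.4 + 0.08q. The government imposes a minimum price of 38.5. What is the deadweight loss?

629.34

Competitive equilibrium: 42 − 0.03q = 17.4 + 0.08q → q* = 223.6364, p* = 35.2909.
At the floor p = 38.5, quantity demanded = (42 − 38.5)/0.03 = 116.6667.
Sellers' marginal cost at q' = 116.6667: 17.4 + 0.08·116.6667 = 26.7333.
Δq = 223.6364 − 116.6667 = 106.9697; wedge = 38.5 − 26.7333 = 11.7667.
The triangle = ½ × 106.9697 × 11.7667 = 629.34.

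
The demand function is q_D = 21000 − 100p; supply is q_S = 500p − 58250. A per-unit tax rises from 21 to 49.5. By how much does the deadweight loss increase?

83718.75

In inverse form: demand p = 210 − 0.01q, supply p = 116.5 + 0.002q.
Competitive equilibrium: 210 − 0.01q = 116.5 + 0.002q → q* = 7791.6667, p* = 132.0833.
For a per-unit tax t: Δq = t/0.012, so DWL = ½·t·(t/0.012) = t²/0.024.
At t = 21: DWL = 18375. At t = 49.5: DWL = 102093.75.
Increase = 102093.75 − 18375 = 83718.75.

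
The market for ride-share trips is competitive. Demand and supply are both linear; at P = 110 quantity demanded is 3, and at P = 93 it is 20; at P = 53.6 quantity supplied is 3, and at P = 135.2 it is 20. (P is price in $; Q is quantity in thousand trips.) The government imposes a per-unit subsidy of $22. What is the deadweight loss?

$41.72 thousand

Demand slope = (93 − 110)/(20 − 3) = −1, so P = 113 − Q.
Supply slope = (135.2 − 53.6)/(20 − 3) = 4.8, so P = 39.2 + 4.8Q.
Competitive equilibrium: 113 − Q = 39.2 + 4.8Q → Q* = 12.7241, P* = 100.2759.
The subsidy lowers effective supply by 22: P = 17.2 + 4.8Q.
New quantity: 113 − Q = 17.2 + 4.8Q → Q' = 16.5172.
Overproduction ΔQ = 16.5172 − 12.7241 = 3.7931; wedge = subsidy = 22.
Deadweight loss = ½ × 3.7931 × 22 = $41.72 thousand.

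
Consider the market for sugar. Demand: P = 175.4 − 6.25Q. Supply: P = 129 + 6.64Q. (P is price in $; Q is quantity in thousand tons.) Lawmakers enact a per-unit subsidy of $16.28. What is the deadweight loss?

$10.28 thousand

Competitive equilibrium: 175.4 − 6.25Q = 129 + 6.64Q → Q* = 3.5997, P* = 152.9019.
The subsidy lowers effective supply by 16.28: P = 112.72 + 6.64Q.
New quantity: 175.4 − 6.25Q = 112.72 + 6.64Q → Q' = 4.8627.
Overproduction ΔQ = 4.8627 − 3.5997 = 1.263; wedge = subsidy = 16.28.
The triangle = ½ × 1.263 × 16.28 = $10.28 thousand.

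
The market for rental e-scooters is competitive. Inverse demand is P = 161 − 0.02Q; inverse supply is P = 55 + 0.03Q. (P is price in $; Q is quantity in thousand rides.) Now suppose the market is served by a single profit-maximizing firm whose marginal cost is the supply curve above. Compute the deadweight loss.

Competitive equilibrium: 161 − 0.02Q = 55 + 0.03Q → Q* = 2120, P* = 118.6.
Marginal revenue: MR = 161 − 0.04Q. Set MR = MC: 161 − 0.04Q = 55 + 0.03Q → Q_m = 1514.2857.
Price P_m = 161 − 0.02·1514.2857 = 130.7143; MC(Q_m) = 55 + 0.03·1514.2857 = 100.4286.
Competitive Q* = 2120, so ΔQ = 605.7143; wedge = 130.7143 − 100.4286 = 30.2857.
Deadweight loss = ½ × 605.7143 × 30.2857 = $9172.24 thousand.

$9172.24 thousand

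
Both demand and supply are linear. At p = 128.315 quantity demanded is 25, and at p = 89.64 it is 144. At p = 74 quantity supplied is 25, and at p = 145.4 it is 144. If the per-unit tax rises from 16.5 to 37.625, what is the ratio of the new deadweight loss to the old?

Demand slope = (89.64 − 128.315)/(144 − 25) = −0.325, so p = 136.44 − 0.325q.
Supply slope = (145.4 − 74)/(144 − 25) = 0.6, so p = 59 + 0.6q.
Competitive equilibrium: 136.44 − 0.325q = 59 + 0.6q → q* = 83.7189, p* = 109.2314.
For a per-unit tax t: Δq = t/0.925, so DWL = ½·t·(t/0.925) = t²/1.85.
At t = 16.5: DWL = 147.162. At t = 37.625: DWL = 765.211.
Ratio = (37.625/16.5)² = 5.200.

5.200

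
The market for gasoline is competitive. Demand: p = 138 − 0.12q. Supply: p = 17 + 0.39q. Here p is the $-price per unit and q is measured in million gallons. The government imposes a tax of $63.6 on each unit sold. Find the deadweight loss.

Competitive equilibrium: 138 − 0.12q = 17 + 0.39q → q* = 237.2549, p* = 109.5294.
With the tax, the buyer price exceeds the seller price by 63.6: (138 − 0.12q) − (17 + 0.39q) = 63.6 → q' = 112.549.
Δq = 237.2549 − 112.549 = 124.7059; the wedge equals the tax, 63.6.
Deadweight loss = ½ × 124.7059 × 63.6 = $3965.65 million.

$3965.65 million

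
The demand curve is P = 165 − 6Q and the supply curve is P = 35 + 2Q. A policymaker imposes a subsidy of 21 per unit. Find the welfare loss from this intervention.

Competitive equilibrium: 165 − 6Q = 35 + 2Q → Q* = 16.25, P* = 67.5.
The subsidy lowers effective supply by 21: P = 14 + 2Q.
New quantity: 165 − 6Q = 14 + 2Q → Q' = 18.875.
Overproduction ΔQ = 18.875 − 16.25 = 2.625; wedge = subsidy = 21.
DWL = ½ × 2.625 × 21 = 27.56.

27.56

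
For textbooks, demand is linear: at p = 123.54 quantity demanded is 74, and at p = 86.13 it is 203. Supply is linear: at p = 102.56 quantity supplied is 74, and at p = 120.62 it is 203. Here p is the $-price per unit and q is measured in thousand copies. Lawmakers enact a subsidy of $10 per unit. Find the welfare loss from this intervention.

Demand slope = (86.13 − 123.54)/(203 − 74) = −0.29, so p = 145 − 0.29q.
Supply slope = (120.62 − 102.56)/(203 − 74) = 0.14, so p = 92.2 + 0.14q.
Competitive equilibrium: 145 − 0.29q = 92.2 + 0.14q → q* = 122.7907, p* = 109.3907.
The subsidy lowers effective supply by 10: p = 82.2 + 0.14q.
New quantity: 145 − 0.29q = 82.2 + 0.14q → q' = 146.0465.
Overproduction Δq = 146.0465 − 122.7907 = 23.2558; wedge = subsidy = 10.
Welfare loss = ½ × 23.2558 × 10 = $116.28 thousand.

$116.28 thousand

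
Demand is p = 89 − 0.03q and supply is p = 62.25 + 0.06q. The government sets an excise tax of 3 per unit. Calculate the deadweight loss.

Competitive equilibrium: 89 − 0.03q = 62.25 + 0.06q → q* = 297.2222, p* = 80.0833.
With the tax, the buyer price exceeds the seller price by 3: (89 − 0.03q) − (62.25 + 0.06q) = 3 → q' = 263.8889.
Δq = 297.2222 − 263.8889 = 33.3333; the wedge equals the tax, 3.
The triangle = ½ × 33.3333 × 3 = 50.

50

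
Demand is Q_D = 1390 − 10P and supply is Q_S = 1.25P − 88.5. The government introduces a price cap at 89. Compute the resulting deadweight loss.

In inverse form: demand P = 139 − 0.1Q, supply P = 70.8 + 0.8Q.
Competitive equilibrium: 139 − 0.1Q = 70.8 + 0.8Q → Q* = 75.7778, P* = 131.4222.
At the ceiling P = 89, quantity supplied = (89 − 70.8)/0.8 = 22.75.
Willingness to pay at Q' = 22.75: 139 − 0.1·22.75 = 136.725.
ΔQ = 75.7778 − 22.75 = 53.0278; wedge = 136.725 − 89 = 47.725.
Welfare loss = ½ × 53.0278 × 47.725 = 1265.38.

1265.38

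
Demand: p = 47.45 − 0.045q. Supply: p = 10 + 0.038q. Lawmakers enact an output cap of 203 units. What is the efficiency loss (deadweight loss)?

Competitive equilibrium: 47.45 − 0.045q = 10 + 0.038q → q* = 451.2048, p* = 27.1458.
At q = 203: demand price = 47.45 − 0.045·203 = 38.315; supply price = 10 + 0.038·203 = 17.714.
Δq = 451.2048 − 203 = 248.2048; wedge = 38.315 − 17.714 = 20.601.
Deadweight loss = ½ × 248.2048 × 20.601 = 2556.63.

2556.63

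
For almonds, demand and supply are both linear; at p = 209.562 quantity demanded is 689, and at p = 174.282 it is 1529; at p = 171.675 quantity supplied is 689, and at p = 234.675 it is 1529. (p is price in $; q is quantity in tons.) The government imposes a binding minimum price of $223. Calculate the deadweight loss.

Demand slope = (174.282 − 209.562)/(1529 − 689) = −0.042, so p = 238.5 − 0.042q.
Supply slope = (234.675 − 171.675)/(1529 − 689) = 0.075, so p = 120 + 0.075q.
Competitive equilibrium: 238.5 − 0.042q = 120 + 0.075q → q* = 1012.82051, p* = 195.96154.
At the floor p = 223, quantity demanded = (238.5 − 223)/0.042 = 369.04762.
Sellers' marginal cost at q' = 369.04762: 120 + 0.075·369.04762 = 147.67857.
Δq = 1012.82051 − 369.04762 = 643.77289; wedge = 223 − 147.67857 = 75.32143.
The triangle = ½ × 643.77289 × 75.32143 = $24244.95.

$24244.95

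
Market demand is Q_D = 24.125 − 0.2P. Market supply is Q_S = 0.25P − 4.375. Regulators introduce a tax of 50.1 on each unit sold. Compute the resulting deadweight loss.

139.445

In inverse form: demand P = 120.625 − 5Q, supply P = 17.5 + 4Q.
Competitive equilibrium: 120.625 − 5Q = 17.5 + 4Q → Q* = 11.45833, P* = 63.33333.
With the tax, the buyer price exceeds the seller price by 50.1: (120.625 − 5Q) − (17.5 + 4Q) = 50.1 → Q' = 5.89167.
ΔQ = 11.45833 − 5.89167 = 5.56666; the wedge equals the tax, 50.1.
The triangle = ½ × 5.56666 × 50.1 = 139.445.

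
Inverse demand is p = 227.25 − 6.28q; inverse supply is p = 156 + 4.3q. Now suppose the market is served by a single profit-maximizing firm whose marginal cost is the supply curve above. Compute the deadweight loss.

Competitive equilibrium: 227.25 − 6.28q = 156 + 4.3q → q* = 6.7344, p* = 184.9579.
Marginal revenue: MR = 227.25 − 12.56q. Set MR = MC: 227.25 − 12.56q = 156 + 4.3q → q_m = 4.226.
Price p_m = 227.25 − 6.28·4.226 = 200.7107; MC(q_m) = 156 + 4.3·4.226 = 174.1718.
Competitive q* = 6.7344, so Δq = 2.5084; wedge = 200.7107 − 174.1718 = 26.5389.
DWL = ½ × 2.5084 × 26.5389 = 33.29.

33.29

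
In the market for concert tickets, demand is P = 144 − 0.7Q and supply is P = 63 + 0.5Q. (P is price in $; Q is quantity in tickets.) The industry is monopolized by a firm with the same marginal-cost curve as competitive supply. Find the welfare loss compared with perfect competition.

$371.06

Competitive equilibrium: 144 − 0.7Q = 63 + 0.5Q → Q* = 67.5, P* = 96.75.
Marginal revenue: MR = 144 − 1.4Q. Set MR = MC: 144 − 1.4Q = 63 + 0.5Q → Q_m = 42.6316.
Price P_m = 144 − 0.7·42.6316 = 114.1579; MC(Q_m) = 63 + 0.5·42.6316 = 84.3158.
Competitive Q* = 67.5, so ΔQ = 24.8684; wedge = 114.1579 − 84.3158 = 29.8421.
The triangle = ½ × 24.8684 × 29.8421 = $371.06.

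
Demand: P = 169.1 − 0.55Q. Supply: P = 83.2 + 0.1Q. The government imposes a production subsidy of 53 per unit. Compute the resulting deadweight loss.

2160.77

Competitive equilibrium: 169.1 − 0.55Q = 83.2 + 0.1Q → Q* = 132.1538, P* = 96.4154.
The subsidy lowers effective supply by 53: P = 30.2 + 0.1Q.
New quantity: 169.1 − 0.55Q = 30.2 + 0.1Q → Q' = 213.6923.
Overproduction ΔQ = 213.6923 − 132.1538 = 81.5385; wedge = subsidy = 53.
Welfare loss = ½ × 81.5385 × 53 = 2160.77.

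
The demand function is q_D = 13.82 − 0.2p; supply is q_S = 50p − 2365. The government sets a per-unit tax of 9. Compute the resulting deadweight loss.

In inverse form: demand p = 69.1 − 5q, supply p = 47.3 + 0.02q.
Competitive equilibrium: 69.1 − 5q = 47.3 + 0.02q → q* = 4.3426, p* = 47.3869.
With the tax, the buyer price exceeds the seller price by 9: (69.1 − 5q) − (47.3 + 0.02q) = 9 → q' = 2.5498.
Δq = 4.3426 − 2.5498 = 1.7928; the wedge equals the tax, 9.
DWL = ½ × 1.7928 × 9 = 8.07.

8.07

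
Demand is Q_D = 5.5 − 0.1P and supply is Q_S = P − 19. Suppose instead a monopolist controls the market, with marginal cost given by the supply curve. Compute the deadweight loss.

13.36

In inverse form: demand P = 55 − 10Q, supply P = 19 + Q.
Competitive equilibrium: 55 − 10Q = 19 + Q → Q* = 3.2727, P* = 22.2727.
Marginal revenue: MR = 55 − 20Q. Set MR = MC: 55 − 20Q = 19 + Q → Q_m = 1.7143.
Price P_m = 55 − 10·1.7143 = 37.857; MC(Q_m) = 19 + 1·1.7143 = 20.7143.
Competitive Q* = 3.2727, so ΔQ = 1.5584; wedge = 37.857 − 20.7143 = 17.1427.
DWL = ½ × 1.5584 × 17.1427 = 13.36.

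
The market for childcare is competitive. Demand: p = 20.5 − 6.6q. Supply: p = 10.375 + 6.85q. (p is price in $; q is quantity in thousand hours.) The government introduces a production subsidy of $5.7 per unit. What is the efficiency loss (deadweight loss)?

Competitive equilibrium: 20.5 − 6.6q = 10.375 + 6.85q → q* = 0.7528, p* = 15.5316.
The subsidy lowers effective supply by 5.7: p = 4.675 + 6.85q.
New quantity: 20.5 − 6.6q = 4.675 + 6.85q → q' = 1.1766.
Overproduction Δq = 1.1766 − 0.7528 = 0.4238; wedge = subsidy = 5.7.
DWL = ½ × 0.4238 × 5.7 = $1.21 thousand.

$1.21 thousand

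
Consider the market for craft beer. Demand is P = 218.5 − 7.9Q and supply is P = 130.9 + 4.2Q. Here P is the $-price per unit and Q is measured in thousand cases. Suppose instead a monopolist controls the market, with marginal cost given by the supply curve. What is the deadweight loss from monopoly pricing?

Competitive equilibrium: 218.5 − 7.9Q = 130.9 + 4.2Q → Q* = 7.2397, P* = 161.3066.
Marginal revenue: MR = 218.5 − 15.8Q. Set MR = MC: 218.5 − 15.8Q = 130.9 + 4.2Q → Q_m = 4.38.
Price P_m = 218.5 − 7.9·4.38 = 183.898; MC(Q_m) = 130.9 + 4.2·4.38 = 149.296.
Competitive Q* = 7.2397, so ΔQ = 2.8597; wedge = 183.898 − 149.296 = 34.602.
The triangle = ½ × 2.8597 × 34.602 = $49.48 thousand.

$49.48 thousand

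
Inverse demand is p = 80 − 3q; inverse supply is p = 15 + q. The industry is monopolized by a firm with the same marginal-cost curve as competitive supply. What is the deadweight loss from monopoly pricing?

97

Competitive equilibrium: 80 − 3q = 15 + q → q* = 16.25, p* = 31.25.
Marginal revenue: MR = 80 − 6q. Set MR = MC: 80 − 6q = 15 + q → q_m = 9.2857.
Price p_m = 80 − 3·9.2857 = 52.1429; MC(q_m) = 15 + 1·9.2857 = 24.2857.
Competitive q* = 16.25, so Δq = 6.9643; wedge = 52.1429 − 24.2857 = 27.8572.
The triangle = ½ × 6.9643 × 27.8572 = 97.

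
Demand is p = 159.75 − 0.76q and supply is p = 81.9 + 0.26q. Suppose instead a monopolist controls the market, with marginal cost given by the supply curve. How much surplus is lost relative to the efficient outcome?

541.59

Competitive equilibrium: 159.75 − 0.76q = 81.9 + 0.26q → q* = 76.3235, p* = 101.7441.
Marginal revenue: MR = 159.75 − 1.52q. Set MR = MC: 159.75 − 1.52q = 81.9 + 0.26q → q_m = 43.736.
Price p_m = 159.75 − 0.76·43.736 = 126.5106; MC(q_m) = 81.9 + 0.26·43.736 = 93.2714.
Competitive q* = 76.3235, so Δq = 32.5875; wedge = 126.5106 − 93.2714 = 33.2392.
DWL = ½ × 32.5875 × 33.2392 = 541.59.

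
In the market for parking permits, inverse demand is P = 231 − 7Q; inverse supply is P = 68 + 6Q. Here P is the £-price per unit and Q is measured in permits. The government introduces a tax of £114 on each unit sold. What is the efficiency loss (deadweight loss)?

£499.85

Competitive equilibrium: 231 − 7Q = 68 + 6Q → Q* = 12.5385, P* = 143.2308.
With the tax, the buyer price exceeds the seller price by 114: (231 − 7Q) − (68 + 6Q) = 114 → Q' = 3.7692.
ΔQ = 12.5385 − 3.7692 = 8.7693; the wedge equals the tax, 114.
The triangle = ½ × 8.7693 × 114 = £499.85.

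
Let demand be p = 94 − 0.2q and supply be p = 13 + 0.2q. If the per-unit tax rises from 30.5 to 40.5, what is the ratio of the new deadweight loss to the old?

1.763

Competitive equilibrium: 94 − 0.2q = 13 + 0.2q → q* = 202.5, p* = 53.5.
For a per-unit tax t: Δq = t/0.4, so DWL = ½·t·(t/0.4) = t²/0.8.
At t = 30.5: DWL = 1162.8125. At t = 40.5: DWL = 2050.3125.
Ratio = (40.5/30.5)² = 1.763.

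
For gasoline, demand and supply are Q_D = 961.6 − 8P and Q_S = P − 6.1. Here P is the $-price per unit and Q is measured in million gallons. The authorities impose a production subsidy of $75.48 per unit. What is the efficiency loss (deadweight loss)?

In inverse form: demand P = 120.2 − 0.125Q, supply P = 6.1 + Q.
Competitive equilibrium: 120.2 − 0.125Q = 6.1 + Q → Q* = 101.4222, P* = 107.5222.
The subsidy lowers effective supply by 75.48: P = Q − 69.38.
New quantity: 120.2 − 0.125Q = Q − 69.38 → Q' = 168.5156.
Overproduction ΔQ = 168.5156 − 101.4222 = 67.0934; wedge = subsidy = 75.48.
The triangle = ½ × 67.0934 × 75.48 = $2532.10 million.

$2532.10 million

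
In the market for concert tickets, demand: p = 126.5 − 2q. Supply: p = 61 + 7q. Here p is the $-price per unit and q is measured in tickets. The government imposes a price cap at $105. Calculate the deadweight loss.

Competitive equilibrium: 126.5 − 2q = 61 + 7q → q* = 7.2778, p* = 111.9444.
At the ceiling p = 105, quantity supplied = (105 − 61)/7 = 6.2857.
Willingness to pay at q' = 6.2857: 126.5 − 2·6.2857 = 113.9286.
Δq = 7.2778 − 6.2857 = 0.9921; wedge = 113.9286 − 105 = 8.9286.
DWL = ½ × 0.9921 × 8.9286 = $4.43.

$4.43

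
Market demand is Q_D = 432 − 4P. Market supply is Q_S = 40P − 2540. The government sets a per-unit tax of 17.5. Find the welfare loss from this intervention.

In inverse form: demand P = 108 − 0.25Q, supply P = 63.5 + 0.025Q.
Competitive equilibrium: 108 − 0.25Q = 63.5 + 0.025Q → Q* = 161.8182, P* = 67.5455.
With the tax, the buyer price exceeds the seller price by 17.5: (108 − 0.25Q) − (63.5 + 0.025Q) = 17.5 → Q' = 98.1818.
ΔQ = 161.8182 − 98.1818 = 63.6364; the wedge equals the tax, 17.5.
The triangle = ½ × 63.6364 × 17.5 = 556.82.

556.82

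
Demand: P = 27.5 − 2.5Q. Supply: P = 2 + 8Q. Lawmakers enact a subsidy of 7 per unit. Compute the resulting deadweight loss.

Competitive equilibrium: 27.5 − 2.5Q = 2 + 8Q → Q* = 2.4286, P* = 21.4286.
The subsidy lowers effective supply by 7: P = 8Q − 5.
New quantity: 27.5 − 2.5Q = 8Q − 5 → Q' = 3.0952.
Overproduction ΔQ = 3.0952 − 2.4286 = 0.6666; wedge = subsidy = 7.
DWL = ½ × 0.6666 × 7 = 2.33.

2.33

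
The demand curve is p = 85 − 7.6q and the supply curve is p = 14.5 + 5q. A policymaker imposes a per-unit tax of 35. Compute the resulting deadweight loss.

48.61

Competitive equilibrium: 85 − 7.6q = 14.5 + 5q → q* = 5.5952, p* = 42.4762.
With the tax, the buyer price exceeds the seller price by 35: (85 − 7.6q) − (14.5 + 5q) = 35 → q' = 2.8175.
Δq = 5.5952 − 2.8175 = 2.7777; the wedge equals the tax, 35.
The triangle = ½ × 2.7777 × 35 = 48.61.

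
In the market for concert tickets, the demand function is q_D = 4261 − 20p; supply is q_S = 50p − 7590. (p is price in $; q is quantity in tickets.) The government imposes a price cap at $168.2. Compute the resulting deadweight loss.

In inverse form: demand p = 213.05 − 0.05q, supply p = 151.8 + 0.02q.
Competitive equilibrium: 213.05 − 0.05q = 151.8 + 0.02q → q* = 875, p* = 169.3.
At the ceiling p = 168.2, quantity supplied = (168.2 − 151.8)/0.02 = 820.
Willingness to pay at q' = 820: 213.05 − 0.05·820 = 172.05.
Δq = 875 − 820 = 55; wedge = 172.05 − 168.2 = 3.85.
Deadweight loss = ½ × 55 × 3.85 = $105.875.

$105.875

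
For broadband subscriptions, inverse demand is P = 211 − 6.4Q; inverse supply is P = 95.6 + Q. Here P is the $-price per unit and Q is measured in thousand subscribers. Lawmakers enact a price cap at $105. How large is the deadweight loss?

$141.98 thousand

Competitive equilibrium: 211 − 6.4Q = 95.6 + Q → Q* = 15.5946, P* = 111.1946.
At the ceiling P = 105, quantity supplied = (105 − 95.6)/1 = 9.4.
Willingness to pay at Q' = 9.4: 211 − 6.4·9.4 = 150.84.
ΔQ = 15.5946 − 9.4 = 6.1946; wedge = 150.84 − 105 = 45.84.
The triangle = ½ × 6.1946 × 45.84 = $141.98 thousand.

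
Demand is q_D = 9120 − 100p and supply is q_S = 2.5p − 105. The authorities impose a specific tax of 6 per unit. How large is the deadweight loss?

In inverse form: demand p = 91.2 − 0.01q, supply p = 42 + 0.4q.
Competitive equilibrium: 91.2 − 0.01q = 42 + 0.4q → q* = 120, p* = 90.
With the tax, the buyer price exceeds the seller price by 6: (91.2 − 0.01q) − (42 + 0.4q) = 6 → q' = 105.3659.
Δq = 120 − 105.3659 = 14.6341; the wedge equals the tax, 6.
The triangle = ½ × 14.6341 × 6 = 43.90.

43.90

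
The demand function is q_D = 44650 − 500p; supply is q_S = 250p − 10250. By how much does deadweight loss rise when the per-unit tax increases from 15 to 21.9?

In inverse form: demand p = 89.3 − 0.002q, supply p = 41 + 0.004q.
Competitive equilibrium: 89.3 − 0.002q = 41 + 0.004q → q* = 8050, p* = 73.2.
For a per-unit tax t: Δq = t/0.006, so DWL = ½·t·(t/0.006) = t²/0.012.
At t = 15: DWL = 18750. At t = 21.9: DWL = 39967.5.
Increase = 39967.5 − 18750 = 21217.50.

21217.50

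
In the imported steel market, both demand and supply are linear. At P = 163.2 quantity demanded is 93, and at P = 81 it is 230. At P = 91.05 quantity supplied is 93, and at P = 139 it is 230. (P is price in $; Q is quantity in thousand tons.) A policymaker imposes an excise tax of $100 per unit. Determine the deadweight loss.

Demand slope = (81 − 163.2)/(230 − 93) = −0.6, so P = 219 − 0.6Q.
Supply slope = (139 − 91.05)/(230 − 93) = 0.35, so P = 58.5 + 0.35Q.
Competitive equilibrium: 219 − 0.6Q = 58.5 + 0.35Q → Q* = 168.9474, P* = 117.6316.
With the tax, the buyer price exceeds the seller price by 100: (219 − 0.6Q) − (58.5 + 0.35Q) = 100 → Q' = 63.6842.
ΔQ = 168.9474 − 63.6842 = 105.2632; the wedge equals the tax, 100.
Deadweight loss = ½ × 105.2632 × 100 = $5263.16 thousand.

$5263.16 thousand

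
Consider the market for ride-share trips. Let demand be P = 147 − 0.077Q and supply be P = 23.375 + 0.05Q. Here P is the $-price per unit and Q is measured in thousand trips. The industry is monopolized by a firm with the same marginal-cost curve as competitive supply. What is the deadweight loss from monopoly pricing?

Competitive equilibrium: 147 − 0.077Q = 23.375 + 0.05Q → Q* = 973.4252, P* = 72.04626.
Marginal revenue: MR = 147 − 0.154Q. Set MR = MC: 147 − 0.154Q = 23.375 + 0.05Q → Q_m = 606.0049.
Price P_m = 147 − 0.077·606.0049 = 100.33762; MC(Q_m) = 23.375 + 0.05·606.0049 = 53.67525.
Competitive Q* = 973.4252, so ΔQ = 367.4203; wedge = 100.33762 − 53.67525 = 46.66237.
Deadweight loss = ½ × 367.4203 × 46.66237 = $8572.35 thousand.

$8572.35 thousand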